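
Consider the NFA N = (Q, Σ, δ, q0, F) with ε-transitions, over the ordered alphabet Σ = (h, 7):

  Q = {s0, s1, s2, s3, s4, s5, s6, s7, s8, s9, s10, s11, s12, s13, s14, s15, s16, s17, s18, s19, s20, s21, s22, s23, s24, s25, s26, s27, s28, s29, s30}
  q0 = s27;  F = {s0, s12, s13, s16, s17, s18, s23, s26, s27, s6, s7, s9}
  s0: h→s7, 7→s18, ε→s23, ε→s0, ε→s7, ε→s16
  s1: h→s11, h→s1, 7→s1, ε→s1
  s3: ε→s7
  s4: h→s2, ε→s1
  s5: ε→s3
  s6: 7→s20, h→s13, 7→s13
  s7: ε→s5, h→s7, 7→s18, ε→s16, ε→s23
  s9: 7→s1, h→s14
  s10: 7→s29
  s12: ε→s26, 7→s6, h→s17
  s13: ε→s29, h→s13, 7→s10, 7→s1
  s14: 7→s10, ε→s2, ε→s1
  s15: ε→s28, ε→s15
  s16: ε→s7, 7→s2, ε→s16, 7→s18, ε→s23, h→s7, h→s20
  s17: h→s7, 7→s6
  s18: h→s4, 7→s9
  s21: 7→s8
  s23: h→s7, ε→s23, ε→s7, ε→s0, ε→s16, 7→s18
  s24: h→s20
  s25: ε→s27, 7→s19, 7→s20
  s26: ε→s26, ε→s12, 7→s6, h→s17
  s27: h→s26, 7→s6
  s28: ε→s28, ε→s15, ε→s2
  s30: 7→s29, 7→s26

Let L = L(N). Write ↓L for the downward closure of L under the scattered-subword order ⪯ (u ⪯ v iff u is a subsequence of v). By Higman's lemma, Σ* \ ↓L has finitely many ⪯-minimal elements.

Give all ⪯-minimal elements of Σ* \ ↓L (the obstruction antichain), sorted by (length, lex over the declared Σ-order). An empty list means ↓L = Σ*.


A = [7h7, 777, hhh7h].

|Q|=31, |F|=12, |δ|=70 (30 ε).
min D↑ (9 st, q0=0, F={6}): 0:h→1,7→2 1:h→3,7→2 2:h→4,7→4 3:h→5,7→2 4:h→4,7→6 5:h→5,7→7 6:h→6,7→6 7:h→6,7→8 8:h→6,7→6.
'7h7': |S_i|=[22, 12, 8, 4] end={s1,s10,s11,s29} rej; 3/3 del acc.
'777': |S_i|=[22, 12, 9, 4] end={s1,s10,s11,s29} ∉↓L; 3/3 del acc.
'hhh7h': run [22, 21, 19, 17, 9, 7] end={s1,s10,s11,s14,s2,s29,s4} ∉↓L; 5/5 del acc.
3 minimals (antichain).


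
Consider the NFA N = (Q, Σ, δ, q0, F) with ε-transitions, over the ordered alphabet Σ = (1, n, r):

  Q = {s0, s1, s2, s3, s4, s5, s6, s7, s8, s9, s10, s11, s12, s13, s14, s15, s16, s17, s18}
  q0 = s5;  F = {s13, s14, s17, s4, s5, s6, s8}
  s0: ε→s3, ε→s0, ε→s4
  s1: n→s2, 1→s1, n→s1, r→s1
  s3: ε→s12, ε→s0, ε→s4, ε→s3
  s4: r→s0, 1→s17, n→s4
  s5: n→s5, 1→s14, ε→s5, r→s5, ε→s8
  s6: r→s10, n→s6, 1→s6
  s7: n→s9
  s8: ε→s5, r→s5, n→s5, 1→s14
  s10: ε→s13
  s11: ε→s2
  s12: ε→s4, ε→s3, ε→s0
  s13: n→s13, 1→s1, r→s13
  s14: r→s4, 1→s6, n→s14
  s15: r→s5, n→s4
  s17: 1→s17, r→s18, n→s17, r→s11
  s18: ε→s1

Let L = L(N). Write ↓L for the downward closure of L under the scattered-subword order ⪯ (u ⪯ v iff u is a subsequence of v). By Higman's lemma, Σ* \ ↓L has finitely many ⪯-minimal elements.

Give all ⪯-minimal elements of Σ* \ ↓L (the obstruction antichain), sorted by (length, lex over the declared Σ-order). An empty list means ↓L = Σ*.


|Q|=19, |F|=7, |δ|=45 (16 ε).
min D↑ (7 st, q0=0, F={6}): 0:1→1,n→0,r→0 1:1→2,n→1,r→3 2:1→2,n→2,r→4 3:1→5,n→3,r→3 4:1→6,n→4,r→4 5:1→5,n→5,r→6 6:1→6,n→6,r→6.
'11r1': |S_i|=[15, 13, 8, 6, 2] end={s1,s2} — reject; 4/4 del acc.
'1r1r': run [15, 13, 11, 5, 4] end={s1,s11,s18,s2} rej; 4/4 deletions ∈↓L.
2 minimals (antichain).

min(Σ*\↓L) = [11r1, 1r1r].


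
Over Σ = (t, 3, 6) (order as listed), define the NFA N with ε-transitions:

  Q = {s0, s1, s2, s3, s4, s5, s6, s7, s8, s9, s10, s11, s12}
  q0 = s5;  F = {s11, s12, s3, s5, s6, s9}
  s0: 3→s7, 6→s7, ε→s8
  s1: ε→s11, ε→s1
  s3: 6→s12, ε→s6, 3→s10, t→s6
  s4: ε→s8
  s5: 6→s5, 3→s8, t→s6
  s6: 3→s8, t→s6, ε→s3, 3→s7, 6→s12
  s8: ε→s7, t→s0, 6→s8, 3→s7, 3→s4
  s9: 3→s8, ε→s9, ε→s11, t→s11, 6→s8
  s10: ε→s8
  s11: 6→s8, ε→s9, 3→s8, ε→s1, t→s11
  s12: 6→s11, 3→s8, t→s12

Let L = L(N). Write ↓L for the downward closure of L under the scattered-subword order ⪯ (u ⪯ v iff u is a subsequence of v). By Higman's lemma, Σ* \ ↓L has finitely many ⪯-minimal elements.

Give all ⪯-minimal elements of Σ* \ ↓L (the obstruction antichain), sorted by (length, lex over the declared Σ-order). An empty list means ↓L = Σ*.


|Q|=13, |F|=6, |δ|=37 (12 ε).
min D↑ (5 st, q0=0, F={2}): 0:t→1,3→2,6→0 1:t→1,3→2,6→3 2:t→2,3→2,6→2 3:t→3,3→2,6→4 4:t→4,3→2,6→2.
'3': run [12, 5] end={s0,s10,s4,s7,s8} ∉↓L; 1/1 deletions ∈↓L.
't666': |S_i|=[12, 11, 8, 7, 4] end={s0,s4,s7,s8} ∉↓L; 4/4 single-dels accept.
2 obstructions.

Antichain: [3, t666].


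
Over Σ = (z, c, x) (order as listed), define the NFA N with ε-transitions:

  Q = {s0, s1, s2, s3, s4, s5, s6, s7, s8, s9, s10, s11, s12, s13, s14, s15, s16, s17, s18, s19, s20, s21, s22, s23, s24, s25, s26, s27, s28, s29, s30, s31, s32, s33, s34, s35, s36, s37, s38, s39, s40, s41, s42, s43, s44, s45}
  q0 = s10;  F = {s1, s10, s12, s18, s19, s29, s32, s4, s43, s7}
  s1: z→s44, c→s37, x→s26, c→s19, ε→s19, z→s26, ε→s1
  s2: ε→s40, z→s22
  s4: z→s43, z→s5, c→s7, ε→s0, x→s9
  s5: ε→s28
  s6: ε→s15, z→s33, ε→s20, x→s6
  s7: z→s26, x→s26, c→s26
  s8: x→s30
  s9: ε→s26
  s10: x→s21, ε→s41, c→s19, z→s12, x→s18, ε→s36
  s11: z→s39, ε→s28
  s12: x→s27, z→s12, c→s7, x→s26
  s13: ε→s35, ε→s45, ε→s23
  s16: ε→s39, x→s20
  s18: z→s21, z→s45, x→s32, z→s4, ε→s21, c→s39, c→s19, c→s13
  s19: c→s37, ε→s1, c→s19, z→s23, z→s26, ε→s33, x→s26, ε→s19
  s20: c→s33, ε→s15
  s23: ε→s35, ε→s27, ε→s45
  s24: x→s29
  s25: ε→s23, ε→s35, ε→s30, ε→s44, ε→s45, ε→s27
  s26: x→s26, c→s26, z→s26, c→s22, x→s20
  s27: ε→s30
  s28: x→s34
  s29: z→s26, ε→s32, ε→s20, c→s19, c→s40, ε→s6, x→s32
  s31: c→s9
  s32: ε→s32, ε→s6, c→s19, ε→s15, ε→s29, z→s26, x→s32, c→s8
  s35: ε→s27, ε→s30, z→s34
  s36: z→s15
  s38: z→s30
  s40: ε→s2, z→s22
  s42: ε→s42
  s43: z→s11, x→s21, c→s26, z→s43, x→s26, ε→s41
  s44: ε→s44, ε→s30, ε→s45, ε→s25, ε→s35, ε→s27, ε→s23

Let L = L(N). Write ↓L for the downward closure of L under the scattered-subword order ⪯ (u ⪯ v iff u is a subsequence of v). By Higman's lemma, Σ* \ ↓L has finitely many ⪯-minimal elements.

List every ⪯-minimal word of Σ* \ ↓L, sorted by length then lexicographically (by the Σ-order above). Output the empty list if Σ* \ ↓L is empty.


|Q|=46, |F|=10, |δ|=113 (49 ε).
min D↑ (9 st, q0=0, F={5}): 0:z→1,c→2,x→3 1:z→1,c→4,x→5 2:z→5,c→2,x→5 3:z→6,c→2,x→7 4:z→5,c→5,x→5 5:z→5,c→5,x→5 6:z→8,c→4,x→5 7:z→5,c→2,x→7 8:z→8,c→5,x→5 [Hopcroft].
'zx': N↓-sim [38, 25, 10] end={s15,s20,s21,s22,s26,s27,s30,s33,s34,s9} rej; 2/2 single-dels accept.
'cz': |S_i|=[38, 22, 13] end={s15,s20,s22,s23,s25,s26,s27,s30,s33,s34,s35,s44,…} — reject; 2/2 single-dels accept.
'cx': run [38, 22, 6] end={s15,s20,s22,s26,s30,s33} ∉↓L; 2/2 del acc.
'zcc': |S_i|=[38, 25, 6, 5] end={s15,s20,s22,s26,s33} ∉↓L; 3/3 deletions ∈↓L.
'xxz': run [38, 35, 24, 13] end={s15,s20,s22,s23,s25,s26,s27,s30,s33,s34,s35,s44,…} ∉↓L; 3/3 del acc.
'xzzc': |S_i|=[38, 35, 24, 13, 5] end={s15,s20,s22,s26,s33} ∉↓L; 4/4 del acc.
6 obstructions.

Antichain: [zx, cz, cx, zcc, xxz, xzzc].


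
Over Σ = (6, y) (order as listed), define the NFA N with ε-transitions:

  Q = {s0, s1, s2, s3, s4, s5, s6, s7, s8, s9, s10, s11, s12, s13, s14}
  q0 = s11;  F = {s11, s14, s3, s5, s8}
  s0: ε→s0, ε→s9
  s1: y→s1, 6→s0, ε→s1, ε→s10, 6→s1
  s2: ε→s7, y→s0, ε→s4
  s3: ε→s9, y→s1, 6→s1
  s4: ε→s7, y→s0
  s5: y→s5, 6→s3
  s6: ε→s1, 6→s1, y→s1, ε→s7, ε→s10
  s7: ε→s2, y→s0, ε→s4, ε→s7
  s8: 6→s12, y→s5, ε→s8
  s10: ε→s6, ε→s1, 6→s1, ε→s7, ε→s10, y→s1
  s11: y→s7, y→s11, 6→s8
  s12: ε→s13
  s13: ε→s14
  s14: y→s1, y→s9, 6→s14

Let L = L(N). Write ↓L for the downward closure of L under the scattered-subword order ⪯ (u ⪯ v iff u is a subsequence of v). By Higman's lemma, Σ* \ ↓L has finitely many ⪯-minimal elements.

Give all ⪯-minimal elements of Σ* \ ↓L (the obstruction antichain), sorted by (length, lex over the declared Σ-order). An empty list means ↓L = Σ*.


Antichain: [66y, 6y66].

|Q|=15, |F|=5, |δ|=43 (21 ε).
min D↑ (6 st, q0=0, F={4}): 0:6→1,y→0 1:6→2,y→3 2:6→2,y→4 3:6→5,y→3 4:6→4,y→4 5:6→4,y→4.
'66y': |S_i|=[15, 14, 12, 8] end={s0,s1,s10,s2,s4,s6,s7,s9} — reject; 3/3 single-dels accept.
'6y66': run [15, 14, 10, 9, 8] end={s0,s1,s10,s2,s4,s6,s7,s9} rej; 4/4 single-dels accept.
2 obstructions.


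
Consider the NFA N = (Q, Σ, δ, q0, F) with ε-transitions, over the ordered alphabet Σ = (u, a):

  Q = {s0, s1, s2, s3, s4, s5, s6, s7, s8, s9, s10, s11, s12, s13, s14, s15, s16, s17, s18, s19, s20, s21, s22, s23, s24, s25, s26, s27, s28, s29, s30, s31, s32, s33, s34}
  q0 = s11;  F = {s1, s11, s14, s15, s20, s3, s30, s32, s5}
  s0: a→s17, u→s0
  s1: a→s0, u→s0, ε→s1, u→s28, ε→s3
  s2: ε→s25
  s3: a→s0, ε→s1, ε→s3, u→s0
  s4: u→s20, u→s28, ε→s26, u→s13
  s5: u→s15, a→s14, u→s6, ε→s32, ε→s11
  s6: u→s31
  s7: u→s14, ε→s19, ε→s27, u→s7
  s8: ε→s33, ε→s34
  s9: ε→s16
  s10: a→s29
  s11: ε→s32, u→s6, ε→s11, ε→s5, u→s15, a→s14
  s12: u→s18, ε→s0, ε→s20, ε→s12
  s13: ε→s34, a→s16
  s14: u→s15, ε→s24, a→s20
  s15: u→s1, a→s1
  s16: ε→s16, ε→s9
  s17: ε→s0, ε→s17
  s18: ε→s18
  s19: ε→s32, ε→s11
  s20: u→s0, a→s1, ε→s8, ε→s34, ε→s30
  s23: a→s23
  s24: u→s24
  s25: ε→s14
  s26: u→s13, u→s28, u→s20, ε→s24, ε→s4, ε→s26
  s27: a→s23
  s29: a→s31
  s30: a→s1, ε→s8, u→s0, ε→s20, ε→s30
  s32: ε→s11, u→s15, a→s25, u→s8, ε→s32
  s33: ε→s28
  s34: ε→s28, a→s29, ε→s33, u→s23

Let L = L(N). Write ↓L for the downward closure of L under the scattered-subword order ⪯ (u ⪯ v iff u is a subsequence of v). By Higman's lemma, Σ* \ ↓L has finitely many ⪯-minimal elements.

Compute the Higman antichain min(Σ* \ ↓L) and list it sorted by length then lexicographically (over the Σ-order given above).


Antichain: [uuu, uua, uau, uaa, aau, aaaa].

|Q|=35, |F|=9, |δ|=85 (43 ε).
min D↑ (6 st, q0=0, F={5}): 0:u→1,a→2 1:u→3,a→3 2:u→1,a→4 3:u→5,a→5 4:u→5,a→3 5:u→5,a→5.
'uuu': run [21, 14, 8, 4] end={s0,s17,s24,s28} — reject; 3/3 single-dels accept.
'uua': run [21, 14, 8, 3] end={s0,s17,s23} — reject; 3/3 single-dels accept.
'uau': |S_i|=[21, 14, 8, 3] end={s0,s17,s28} ∉↓L; 3/3 single-dels accept.
'uaa': run [21, 14, 8, 4] end={s0,s17,s23,s31} rej; 3/3 deletions ∈↓L.
'aau': |S_i|=[21, 17, 13, 4] end={s0,s17,s23,s28} — reject; 3/3 single-dels accept.
'aaaa': N↓-sim [21, 17, 13, 8, 4] end={s0,s17,s23,s31} ∉↓L; 4/4 deletions ∈↓L.
6 obstructions.


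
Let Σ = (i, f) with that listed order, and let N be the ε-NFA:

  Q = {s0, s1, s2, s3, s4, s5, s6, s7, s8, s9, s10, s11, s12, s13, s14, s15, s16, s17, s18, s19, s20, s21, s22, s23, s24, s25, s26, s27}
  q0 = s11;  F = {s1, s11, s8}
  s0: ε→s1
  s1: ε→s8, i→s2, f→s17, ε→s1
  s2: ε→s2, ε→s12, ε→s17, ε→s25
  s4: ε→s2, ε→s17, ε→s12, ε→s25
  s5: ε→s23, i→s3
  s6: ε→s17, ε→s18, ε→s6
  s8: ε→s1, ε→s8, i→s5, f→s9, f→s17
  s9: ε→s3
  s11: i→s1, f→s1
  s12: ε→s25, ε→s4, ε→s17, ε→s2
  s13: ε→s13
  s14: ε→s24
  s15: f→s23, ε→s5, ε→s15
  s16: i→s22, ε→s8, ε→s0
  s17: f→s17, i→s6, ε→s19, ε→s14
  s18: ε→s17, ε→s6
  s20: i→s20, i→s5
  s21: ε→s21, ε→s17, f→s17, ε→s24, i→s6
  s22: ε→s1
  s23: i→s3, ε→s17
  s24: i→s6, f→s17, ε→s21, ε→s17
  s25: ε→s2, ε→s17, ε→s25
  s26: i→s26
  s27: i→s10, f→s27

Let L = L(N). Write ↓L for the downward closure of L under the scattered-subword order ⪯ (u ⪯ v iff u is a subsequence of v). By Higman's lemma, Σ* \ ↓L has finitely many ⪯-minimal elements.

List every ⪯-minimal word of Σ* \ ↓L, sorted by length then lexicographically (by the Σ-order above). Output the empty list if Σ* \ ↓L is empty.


A = [ii, if, fi, ff].

|Q|=28, |F|=3, |δ|=64 (42 ε).
min D↑ (3 st, q0=0, F={2}): 0:i→1,f→1 1:i→2,f→2 2:i→2,f→2 [Hopcroft].
'ii': |S_i|=[18, 17, 14] end={s12,s14,s17,s18,s19,s2,s21,s23,s24,s25,s3,s4,…} ∉↓L; 2/2 deletions ∈↓L.
'if': N↓-sim [18, 17, 9] end={s14,s17,s18,s19,s21,s24,s3,s6,s9} rej; 2/2 del acc.
'fi': N↓-sim [18, 17, 14] end={s12,s14,s17,s18,s19,s2,s21,s23,s24,s25,s3,s4,…} rej; 2/2 deletions ∈↓L.
'ff': N↓-sim [18, 17, 9] end={s14,s17,s18,s19,s21,s24,s3,s6,s9} — reject; 2/2 del acc.
4 minimals (antichain).


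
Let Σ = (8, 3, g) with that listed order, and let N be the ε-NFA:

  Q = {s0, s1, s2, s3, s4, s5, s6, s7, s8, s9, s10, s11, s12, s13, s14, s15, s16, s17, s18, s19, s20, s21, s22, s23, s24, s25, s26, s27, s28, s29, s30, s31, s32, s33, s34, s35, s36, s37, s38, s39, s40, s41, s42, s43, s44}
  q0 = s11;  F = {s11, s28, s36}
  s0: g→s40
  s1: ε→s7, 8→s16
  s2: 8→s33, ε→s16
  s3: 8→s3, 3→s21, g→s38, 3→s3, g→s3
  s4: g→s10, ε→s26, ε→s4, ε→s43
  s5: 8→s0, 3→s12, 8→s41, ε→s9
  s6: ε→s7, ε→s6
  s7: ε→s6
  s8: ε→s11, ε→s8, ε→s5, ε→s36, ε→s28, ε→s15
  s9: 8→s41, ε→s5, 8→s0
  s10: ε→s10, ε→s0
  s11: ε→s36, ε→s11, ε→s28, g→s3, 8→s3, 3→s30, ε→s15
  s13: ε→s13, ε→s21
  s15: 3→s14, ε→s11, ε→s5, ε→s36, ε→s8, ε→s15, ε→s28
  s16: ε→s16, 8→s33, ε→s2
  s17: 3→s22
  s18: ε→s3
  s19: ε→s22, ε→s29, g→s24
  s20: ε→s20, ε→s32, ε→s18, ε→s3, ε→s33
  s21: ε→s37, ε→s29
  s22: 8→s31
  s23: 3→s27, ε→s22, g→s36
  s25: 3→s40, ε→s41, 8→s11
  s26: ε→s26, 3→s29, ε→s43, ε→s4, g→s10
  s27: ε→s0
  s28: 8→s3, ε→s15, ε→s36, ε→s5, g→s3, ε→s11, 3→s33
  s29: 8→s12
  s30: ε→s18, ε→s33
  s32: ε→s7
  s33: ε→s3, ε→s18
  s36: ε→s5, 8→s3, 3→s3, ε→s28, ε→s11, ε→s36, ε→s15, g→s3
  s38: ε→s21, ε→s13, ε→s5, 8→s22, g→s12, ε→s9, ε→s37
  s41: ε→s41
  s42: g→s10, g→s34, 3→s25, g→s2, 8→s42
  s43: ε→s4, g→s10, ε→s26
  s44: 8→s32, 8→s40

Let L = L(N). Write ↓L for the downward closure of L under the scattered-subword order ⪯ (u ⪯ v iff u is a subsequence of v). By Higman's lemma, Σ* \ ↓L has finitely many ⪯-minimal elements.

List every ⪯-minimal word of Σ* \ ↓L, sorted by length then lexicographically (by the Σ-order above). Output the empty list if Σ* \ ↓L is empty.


min(Σ*\↓L) = [8, 3, g].

|Q|=45, |F|=3, |δ|=115 (70 ε).
min D↑ (2 st, q0=0, F={1}): 0:8→1,3→1,g→1 1:8→1,3→1,g→1 (ε-aug+det+¬).
'8': run [23, 14] end={s0,s12,s13,s21,s22,s29,s3,s31,s37,s38,s40,s41,…} rej; 1/1 del acc.
'3': run [23, 18] end={s0,s12,s13,s14,s18,s21,s22,s29,s3,s30,s31,s33,…} ∉↓L; 1/1 deletions ∈↓L.
'g': |S_i|=[23, 14] end={s0,s12,s13,s21,s22,s29,s3,s31,s37,s38,s40,s41,…} rej; 1/1 single-dels accept.
3 obstructions.


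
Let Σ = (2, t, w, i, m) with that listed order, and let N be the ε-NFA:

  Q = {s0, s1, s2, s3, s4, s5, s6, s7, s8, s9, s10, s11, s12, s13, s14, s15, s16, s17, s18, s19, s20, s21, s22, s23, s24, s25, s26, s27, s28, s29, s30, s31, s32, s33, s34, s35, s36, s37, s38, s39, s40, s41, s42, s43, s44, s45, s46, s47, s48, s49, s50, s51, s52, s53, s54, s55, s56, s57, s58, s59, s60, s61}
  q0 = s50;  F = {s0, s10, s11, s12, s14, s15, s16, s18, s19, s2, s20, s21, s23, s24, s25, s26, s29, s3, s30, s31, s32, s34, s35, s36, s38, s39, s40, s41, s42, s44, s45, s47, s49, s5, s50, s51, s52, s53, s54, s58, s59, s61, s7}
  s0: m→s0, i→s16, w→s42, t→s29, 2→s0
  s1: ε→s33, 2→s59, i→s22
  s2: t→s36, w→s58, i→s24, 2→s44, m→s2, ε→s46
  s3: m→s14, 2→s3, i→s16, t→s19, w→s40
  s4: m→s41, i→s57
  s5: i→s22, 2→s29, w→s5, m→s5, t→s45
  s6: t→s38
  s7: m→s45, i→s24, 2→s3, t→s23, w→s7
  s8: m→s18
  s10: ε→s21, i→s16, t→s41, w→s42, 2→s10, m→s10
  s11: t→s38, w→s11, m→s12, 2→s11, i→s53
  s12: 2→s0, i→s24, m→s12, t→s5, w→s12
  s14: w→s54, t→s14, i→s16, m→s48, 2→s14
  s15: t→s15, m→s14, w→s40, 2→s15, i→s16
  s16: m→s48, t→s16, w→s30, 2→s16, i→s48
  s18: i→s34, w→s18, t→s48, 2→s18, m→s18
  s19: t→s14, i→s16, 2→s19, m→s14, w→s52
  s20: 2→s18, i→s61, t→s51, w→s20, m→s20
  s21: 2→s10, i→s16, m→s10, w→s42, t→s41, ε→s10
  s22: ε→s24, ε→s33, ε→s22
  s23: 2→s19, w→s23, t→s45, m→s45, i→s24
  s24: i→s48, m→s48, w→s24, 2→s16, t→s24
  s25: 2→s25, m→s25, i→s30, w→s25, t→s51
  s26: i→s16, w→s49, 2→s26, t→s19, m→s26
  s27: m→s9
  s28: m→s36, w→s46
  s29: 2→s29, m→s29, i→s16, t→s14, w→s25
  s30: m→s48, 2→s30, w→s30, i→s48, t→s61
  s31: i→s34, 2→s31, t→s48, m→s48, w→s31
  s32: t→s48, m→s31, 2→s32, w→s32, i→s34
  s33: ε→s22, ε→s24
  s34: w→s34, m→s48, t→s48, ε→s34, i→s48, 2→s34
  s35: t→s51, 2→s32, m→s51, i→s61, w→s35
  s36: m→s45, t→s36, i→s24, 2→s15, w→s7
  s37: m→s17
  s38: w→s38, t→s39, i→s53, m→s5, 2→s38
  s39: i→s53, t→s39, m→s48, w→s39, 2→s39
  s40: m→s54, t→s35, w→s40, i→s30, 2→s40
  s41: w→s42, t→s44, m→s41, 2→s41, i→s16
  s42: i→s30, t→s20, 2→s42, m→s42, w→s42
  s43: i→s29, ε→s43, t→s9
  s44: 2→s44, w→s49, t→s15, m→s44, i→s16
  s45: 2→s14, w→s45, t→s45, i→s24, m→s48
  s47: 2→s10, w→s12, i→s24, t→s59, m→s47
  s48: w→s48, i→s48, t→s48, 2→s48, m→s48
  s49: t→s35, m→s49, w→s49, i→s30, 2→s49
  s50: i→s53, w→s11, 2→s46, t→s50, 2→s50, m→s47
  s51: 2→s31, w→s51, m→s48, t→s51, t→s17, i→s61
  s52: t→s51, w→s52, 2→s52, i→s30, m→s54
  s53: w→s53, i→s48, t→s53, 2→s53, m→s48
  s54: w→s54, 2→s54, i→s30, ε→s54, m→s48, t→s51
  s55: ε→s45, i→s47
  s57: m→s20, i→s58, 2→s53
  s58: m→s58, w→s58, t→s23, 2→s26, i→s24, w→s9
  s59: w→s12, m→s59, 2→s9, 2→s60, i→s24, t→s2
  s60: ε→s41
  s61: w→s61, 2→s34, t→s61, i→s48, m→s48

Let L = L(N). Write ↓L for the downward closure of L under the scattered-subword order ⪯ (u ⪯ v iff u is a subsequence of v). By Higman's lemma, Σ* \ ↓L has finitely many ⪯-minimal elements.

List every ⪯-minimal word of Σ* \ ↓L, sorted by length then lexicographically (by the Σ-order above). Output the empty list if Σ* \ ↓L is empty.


min(Σ*\↓L) = [ii, im, wttm, m2wt2t, mtttmm].

|Q|=62, |F|=43, |δ|=254 (14 ε).
min D↑ (43 st, q0=0, F={6}): 0:2→0,t→0,w→1,i→2,m→3 1:2→1,t→4,w→1,i→2,m→5 2:2→2,t→2,w→2,i→6,m→6 3:2→7,t→8,w→5,i→9,m→3 4:2→4,t→10,w→4,i→2,m→11 5:2→12,t→11,w→5,i→9,m→5 6:2→6,t→6,w→6,i→6,m→6 7:2→7,t→13,w→14,i→15,m→7 8:2→13,t→16,w→5,i→9,m→8 9:2→15,t→9,w→9,i→6,m→6 10:2→10,t→10,w→10,i→2,m→6 11:2→17,t→18,w→11,i→9,m→11 12:2→12,t→17,w→14,i→15,m→12 13:2→13,t→19,w→14,i→15,m→13 14:2→14,t→20,w→14,i→21,m→14 15:2→15,t→15,w→21,i→6,m→6 16:2→19,t→22,w→23,i→9,m→16 17:2→17,t→24,w→25,i→15,m→17 18:2→24,t→18,w→18,i→9,m→6 19:2→19,t→26,w→27,i→15,m→19 20:2→28,t→29,w→20,i→30,m→20 21:2→21,t→30,w→21,i→6,m→6 22:2→26,t→22,w→31,i→9,m→18 23:2→32,t→33,w→23,i→9,m→23 24:2→24,t→24,w→34,i→15,m→6 25:2→25,t→29,w→25,i→21,m→25 26:2→26,t→26,w→35,i→15,m→24 27:2→27,t→36,w→27,i→21,m→27 28:2→28,t→6,w→28,i→37,m→28 29:2→38,t→29,w→29,i→30,m→6 30:2→37,t→30,w→30,i→6,m→6 31:2→39,t→33,w→31,i→9,m→18 32:2→32,t→40,w→27,i→15,m→32 33:2→40,t→18,w→33,i→9,m→18 34:2→34,t→29,w→34,i→21,m→6 35:2→35,t→36,w→35,i→21,m→34 36:2→41,t→29,w→36,i→30,m→29 37:2→37,t→6,w→37,i→6,m→6 38:2→38,t→6,w→38,i→37,m→6 39:2→39,t→40,w→35,i→15,m→24 40:2→40,t→24,w→42,i→15,m→24 41:2→41,t→6,w→41,i→37,m→38 42:2→42,t→29,w→42,i→21,m→34.
'ii': N↓-sim [50, 9, 1] end={s48} ∉↓L; 2/2 del acc.
'im': run [50, 9, 1] end={s48} ∉↓L; 2/2 single-dels accept.
'wttm': |S_i|=[50, 38, 27, 14, 1] end={s48} rej; 4/4 del acc.
'm2wt2t': N↓-sim [50, 45, 31, 17, 10, 5, 1] end={s48} rej; 6/6 deletions ∈↓L.
'mtttmm': N↓-sim [50, 45, 42, 36, 22, 12, 1] end={s48} — reject; 6/6 single-dels accept.
5 words, ⪯-incomp.


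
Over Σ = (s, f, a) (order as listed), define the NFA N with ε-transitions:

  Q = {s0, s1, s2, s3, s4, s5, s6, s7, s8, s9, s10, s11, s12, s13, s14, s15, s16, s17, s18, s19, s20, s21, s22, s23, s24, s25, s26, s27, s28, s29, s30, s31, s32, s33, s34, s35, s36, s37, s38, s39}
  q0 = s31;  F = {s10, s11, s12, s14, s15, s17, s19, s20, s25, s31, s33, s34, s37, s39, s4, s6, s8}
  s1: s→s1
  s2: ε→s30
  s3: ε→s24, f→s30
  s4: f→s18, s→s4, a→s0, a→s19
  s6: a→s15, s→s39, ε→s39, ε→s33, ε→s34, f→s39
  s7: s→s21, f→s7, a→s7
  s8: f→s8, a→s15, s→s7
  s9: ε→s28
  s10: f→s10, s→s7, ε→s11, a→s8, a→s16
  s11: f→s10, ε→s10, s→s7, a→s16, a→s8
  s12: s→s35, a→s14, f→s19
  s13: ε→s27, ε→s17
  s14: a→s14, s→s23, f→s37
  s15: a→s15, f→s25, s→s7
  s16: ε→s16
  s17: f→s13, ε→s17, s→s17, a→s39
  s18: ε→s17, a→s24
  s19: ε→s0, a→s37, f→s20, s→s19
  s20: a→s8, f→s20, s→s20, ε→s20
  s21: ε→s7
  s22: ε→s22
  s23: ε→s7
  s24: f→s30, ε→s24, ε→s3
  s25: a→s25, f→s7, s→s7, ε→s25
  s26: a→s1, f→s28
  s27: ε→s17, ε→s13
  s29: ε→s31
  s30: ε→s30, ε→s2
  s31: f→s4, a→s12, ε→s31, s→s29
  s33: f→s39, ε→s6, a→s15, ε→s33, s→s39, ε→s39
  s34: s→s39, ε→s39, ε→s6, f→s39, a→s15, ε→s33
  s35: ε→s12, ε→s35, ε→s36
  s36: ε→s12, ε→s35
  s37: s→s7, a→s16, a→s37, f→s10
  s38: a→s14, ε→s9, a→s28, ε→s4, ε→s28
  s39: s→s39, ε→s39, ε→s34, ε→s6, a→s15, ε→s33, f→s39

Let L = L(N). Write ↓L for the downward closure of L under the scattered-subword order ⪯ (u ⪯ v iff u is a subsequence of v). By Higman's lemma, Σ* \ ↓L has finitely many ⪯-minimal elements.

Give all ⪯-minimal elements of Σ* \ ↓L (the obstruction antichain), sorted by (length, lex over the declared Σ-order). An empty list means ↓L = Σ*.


min(Σ*\↓L) = [aas, ffaaff].

|Q|=40, |F|=17, |δ|=111 (45 ε).
min D↑ (14 st, q0=0, F={9}): 0:s→0,f→1,a→2 1:s→1,f→3,a→4 2:s→2,f→4,a→5 3:s→3,f→3,a→6 4:s→4,f→7,a→8 5:s→9,f→8,a→5 6:s→6,f→6,a→10 7:s→7,f→7,a→11 8:s→9,f→12,a→8 9:s→9,f→9,a→9 10:s→9,f→13,a→10 11:s→9,f→11,a→10 12:s→9,f→12,a→11 13:s→9,f→9,a→13.
'aas': N↓-sim [32, 25, 11, 3] end={s21,s23,s7} ∉↓L; 3/3 single-dels accept.
'ffaaff': N↓-sim [32, 25, 21, 14, 4, 3, 2] end={s21,s7} ∉↓L; 6/6 del acc.
2 obstructions.


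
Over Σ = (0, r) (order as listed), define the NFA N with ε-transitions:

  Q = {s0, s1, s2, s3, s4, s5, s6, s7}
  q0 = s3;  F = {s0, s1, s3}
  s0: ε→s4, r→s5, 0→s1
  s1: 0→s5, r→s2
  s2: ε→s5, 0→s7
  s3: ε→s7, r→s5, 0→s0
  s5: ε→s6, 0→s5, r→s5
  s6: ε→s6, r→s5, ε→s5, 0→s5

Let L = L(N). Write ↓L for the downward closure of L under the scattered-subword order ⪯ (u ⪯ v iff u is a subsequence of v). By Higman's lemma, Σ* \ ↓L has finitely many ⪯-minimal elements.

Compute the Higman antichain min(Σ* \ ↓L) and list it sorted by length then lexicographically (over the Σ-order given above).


|Q|=8, |F|=3, |δ|=17 (6 ε).
min D↑ (4 st, q0=0, F={2}): 0:0→1,r→2 1:0→3,r→2 2:0→2,r→2 3:0→2,r→2.
'r': |S_i|=[8, 4] end={s2,s5,s6,s7} ∉↓L; 1/1 del acc.
'000': run [8, 7, 5, 3] end={s5,s6,s7} — reject; 3/3 del acc.
2 minimals (antichain).

Antichain: [r, 000].


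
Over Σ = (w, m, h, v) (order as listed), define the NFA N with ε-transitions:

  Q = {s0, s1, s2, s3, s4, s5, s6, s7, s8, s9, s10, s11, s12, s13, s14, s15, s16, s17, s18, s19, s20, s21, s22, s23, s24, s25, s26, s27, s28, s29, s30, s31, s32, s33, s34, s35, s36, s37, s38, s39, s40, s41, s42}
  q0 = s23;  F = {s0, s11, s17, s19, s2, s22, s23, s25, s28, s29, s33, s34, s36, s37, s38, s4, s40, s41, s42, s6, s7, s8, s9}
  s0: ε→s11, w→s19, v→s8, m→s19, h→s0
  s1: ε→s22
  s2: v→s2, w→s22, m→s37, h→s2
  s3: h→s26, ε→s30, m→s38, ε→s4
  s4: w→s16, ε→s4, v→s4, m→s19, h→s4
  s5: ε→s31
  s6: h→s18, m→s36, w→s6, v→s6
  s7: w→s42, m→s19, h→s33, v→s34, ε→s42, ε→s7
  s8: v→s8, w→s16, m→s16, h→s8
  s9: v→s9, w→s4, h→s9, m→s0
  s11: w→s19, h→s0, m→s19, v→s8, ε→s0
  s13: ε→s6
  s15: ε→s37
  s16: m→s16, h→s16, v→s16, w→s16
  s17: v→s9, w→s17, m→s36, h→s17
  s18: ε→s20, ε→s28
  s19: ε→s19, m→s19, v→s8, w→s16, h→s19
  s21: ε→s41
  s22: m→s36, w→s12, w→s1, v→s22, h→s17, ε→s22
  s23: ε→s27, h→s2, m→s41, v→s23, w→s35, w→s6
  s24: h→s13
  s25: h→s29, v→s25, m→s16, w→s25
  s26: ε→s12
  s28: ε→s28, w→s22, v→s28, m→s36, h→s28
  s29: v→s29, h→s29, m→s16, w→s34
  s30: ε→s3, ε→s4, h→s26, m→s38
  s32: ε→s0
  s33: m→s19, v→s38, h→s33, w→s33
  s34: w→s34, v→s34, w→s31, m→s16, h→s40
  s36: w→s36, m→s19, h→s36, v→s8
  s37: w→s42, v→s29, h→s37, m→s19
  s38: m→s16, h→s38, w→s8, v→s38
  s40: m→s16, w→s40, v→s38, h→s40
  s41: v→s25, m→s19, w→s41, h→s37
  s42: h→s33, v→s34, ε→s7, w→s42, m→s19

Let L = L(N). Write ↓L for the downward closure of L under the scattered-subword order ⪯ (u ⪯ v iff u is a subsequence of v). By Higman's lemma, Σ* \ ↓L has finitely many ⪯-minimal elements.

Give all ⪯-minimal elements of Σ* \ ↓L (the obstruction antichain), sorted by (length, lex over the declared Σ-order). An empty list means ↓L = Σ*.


A = [mmw, mvm, wmvw, hwhvww].

|Q|=43, |F|=23, |δ|=127 (23 ε).
min D↑ (22 st, q0=0, F={11}): 0:w→1,m→2,h→3,v→0 1:w→1,m→4,h→5,v→1 2:w→2,m→6,h→7,v→8 3:w→9,m→7,h→3,v→3 4:w→4,m→6,h→4,v→10 5:w→9,m→4,h→5,v→5 6:w→11,m→6,h→6,v→10 7:w→12,m→6,h→7,v→13 8:w→8,m→11,h→13,v→8 9:w→9,m→4,h→14,v→9 10:w→11,m→11,h→10,v→10 11:w→11,m→11,h→11,v→11 12:w→12,m→6,h→15,v→16 13:w→16,m→11,h→13,v→13 14:w→14,m→4,h→14,v→17 15:w→15,m→6,h→15,v→18 16:w→16,m→11,h→19,v→16 17:w→20,m→21,h→17,v→17 18:w→10,m→11,h→18,v→18 19:w→19,m→11,h→19,v→18 20:w→11,m→6,h→20,v→20 21:w→6,m→6,h→21,v→10 (ε-aug+det+¬).
'mmw': |S_i|=[31, 17, 3, 1] end={s16} rej; 3/3 single-dels accept.
'mvm': run [31, 17, 8, 1] end={s16} ∉↓L; 3/3 single-dels accept.
'wmvw': |S_i|=[31, 28, 6, 2, 1] end={s16} ∉↓L; 4/4 single-dels accept.
'hwhvww': |S_i|=[31, 25, 19, 12, 8, 4, 1] end={s16} ∉↓L; 6/6 single-dels accept.
4 obstructions.


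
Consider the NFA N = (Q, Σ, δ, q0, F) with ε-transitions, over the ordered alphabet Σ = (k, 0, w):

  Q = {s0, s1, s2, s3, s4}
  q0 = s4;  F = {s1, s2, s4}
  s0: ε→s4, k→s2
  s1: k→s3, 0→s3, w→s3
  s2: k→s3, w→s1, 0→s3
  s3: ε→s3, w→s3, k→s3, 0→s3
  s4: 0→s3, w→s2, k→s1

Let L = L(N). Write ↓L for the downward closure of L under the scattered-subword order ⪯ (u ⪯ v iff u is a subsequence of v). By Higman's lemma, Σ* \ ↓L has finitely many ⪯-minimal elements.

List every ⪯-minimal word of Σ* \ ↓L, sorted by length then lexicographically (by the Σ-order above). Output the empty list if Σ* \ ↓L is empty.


Antichain: [0, kk, kw, wk, www].

|Q|=5, |F|=3, |δ|=15 (2 ε).
min D↑ (4 st, q0=0, F={2}): 0:k→1,0→2,w→3 1:k→2,0→2,w→2 2:k→2,0→2,w→2 3:k→2,0→2,w→1.
'0': N↓-sim [4, 1] end={s3} — reject; 1/1 deletions ∈↓L.
'kk': N↓-sim [4, 2, 1] end={s3} rej; 2/2 single-dels accept.
'kw': run [4, 2, 1] end={s3} ∉↓L; 2/2 deletions ∈↓L.
'wk': run [4, 3, 1] end={s3} rej; 2/2 single-dels accept.
'www': run [4, 3, 2, 1] end={s3} ∉↓L; 3/3 single-dels accept.
5 obstructions.


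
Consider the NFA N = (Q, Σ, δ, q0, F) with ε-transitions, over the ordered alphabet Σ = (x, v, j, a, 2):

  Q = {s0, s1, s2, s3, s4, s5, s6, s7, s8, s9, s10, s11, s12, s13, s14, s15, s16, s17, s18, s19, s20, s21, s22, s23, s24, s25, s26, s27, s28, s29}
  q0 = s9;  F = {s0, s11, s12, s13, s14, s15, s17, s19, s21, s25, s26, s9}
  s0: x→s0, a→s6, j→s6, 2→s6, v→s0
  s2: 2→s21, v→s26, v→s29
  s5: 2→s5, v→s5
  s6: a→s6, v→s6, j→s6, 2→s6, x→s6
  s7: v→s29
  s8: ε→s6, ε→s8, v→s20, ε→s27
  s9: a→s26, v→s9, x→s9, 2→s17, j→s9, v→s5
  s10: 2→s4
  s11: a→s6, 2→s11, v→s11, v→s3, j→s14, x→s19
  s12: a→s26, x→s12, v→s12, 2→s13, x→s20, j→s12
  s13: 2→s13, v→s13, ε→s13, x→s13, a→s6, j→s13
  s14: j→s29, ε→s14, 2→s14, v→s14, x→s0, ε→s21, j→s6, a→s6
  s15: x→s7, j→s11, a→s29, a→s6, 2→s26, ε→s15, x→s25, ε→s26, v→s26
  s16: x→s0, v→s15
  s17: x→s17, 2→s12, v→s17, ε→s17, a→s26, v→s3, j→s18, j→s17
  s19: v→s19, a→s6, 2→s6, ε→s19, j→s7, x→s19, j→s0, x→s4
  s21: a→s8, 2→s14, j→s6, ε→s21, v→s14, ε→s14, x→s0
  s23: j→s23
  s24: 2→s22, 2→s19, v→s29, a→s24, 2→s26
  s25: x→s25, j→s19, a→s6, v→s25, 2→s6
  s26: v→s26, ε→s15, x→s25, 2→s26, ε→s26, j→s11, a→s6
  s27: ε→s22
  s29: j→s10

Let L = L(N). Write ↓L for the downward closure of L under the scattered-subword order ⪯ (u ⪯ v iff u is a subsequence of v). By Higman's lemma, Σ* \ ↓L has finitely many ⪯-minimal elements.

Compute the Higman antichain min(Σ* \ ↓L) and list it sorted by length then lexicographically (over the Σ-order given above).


|Q|=30, |F|=12, |δ|=107 (15 ε).
min D↑ (11 st, q0=0, F={5}): 0:x→0,v→0,j→0,a→1,2→2 1:x→3,v→1,j→4,a→5,2→1 2:x→2,v→2,j→2,a→1,2→6 3:x→3,v→3,j→7,a→5,2→5 4:x→7,v→4,j→8,a→5,2→4 5:x→5,v→5,j→5,a→5,2→5 6:x→6,v→6,j→6,a→1,2→9 7:x→7,v→7,j→10,a→5,2→5 8:x→10,v→8,j→5,a→5,2→8 9:x→9,v→9,j→9,a→5,2→9 10:x→10,v→10,j→5,a→5,2→5.
'aa': |S_i|=[24, 18, 8] end={s10,s20,s22,s27,s29,s4,s6,s8} — reject; 2/2 deletions ∈↓L.
'ax2': run [24, 18, 8, 2] end={s4,s6} rej; 3/3 del acc.
'ajjj': N↓-sim [24, 18, 15, 12, 4] end={s10,s29,s4,s6} — reject; 4/4 single-dels accept.
'222a': |S_i|=[24, 23, 21, 20, 8] end={s10,s20,s22,s27,s29,s4,s6,s8} ∉↓L; 4/4 del acc.
4 minimals (antichain).

A = [aa, ax2, ajjj, 222a].


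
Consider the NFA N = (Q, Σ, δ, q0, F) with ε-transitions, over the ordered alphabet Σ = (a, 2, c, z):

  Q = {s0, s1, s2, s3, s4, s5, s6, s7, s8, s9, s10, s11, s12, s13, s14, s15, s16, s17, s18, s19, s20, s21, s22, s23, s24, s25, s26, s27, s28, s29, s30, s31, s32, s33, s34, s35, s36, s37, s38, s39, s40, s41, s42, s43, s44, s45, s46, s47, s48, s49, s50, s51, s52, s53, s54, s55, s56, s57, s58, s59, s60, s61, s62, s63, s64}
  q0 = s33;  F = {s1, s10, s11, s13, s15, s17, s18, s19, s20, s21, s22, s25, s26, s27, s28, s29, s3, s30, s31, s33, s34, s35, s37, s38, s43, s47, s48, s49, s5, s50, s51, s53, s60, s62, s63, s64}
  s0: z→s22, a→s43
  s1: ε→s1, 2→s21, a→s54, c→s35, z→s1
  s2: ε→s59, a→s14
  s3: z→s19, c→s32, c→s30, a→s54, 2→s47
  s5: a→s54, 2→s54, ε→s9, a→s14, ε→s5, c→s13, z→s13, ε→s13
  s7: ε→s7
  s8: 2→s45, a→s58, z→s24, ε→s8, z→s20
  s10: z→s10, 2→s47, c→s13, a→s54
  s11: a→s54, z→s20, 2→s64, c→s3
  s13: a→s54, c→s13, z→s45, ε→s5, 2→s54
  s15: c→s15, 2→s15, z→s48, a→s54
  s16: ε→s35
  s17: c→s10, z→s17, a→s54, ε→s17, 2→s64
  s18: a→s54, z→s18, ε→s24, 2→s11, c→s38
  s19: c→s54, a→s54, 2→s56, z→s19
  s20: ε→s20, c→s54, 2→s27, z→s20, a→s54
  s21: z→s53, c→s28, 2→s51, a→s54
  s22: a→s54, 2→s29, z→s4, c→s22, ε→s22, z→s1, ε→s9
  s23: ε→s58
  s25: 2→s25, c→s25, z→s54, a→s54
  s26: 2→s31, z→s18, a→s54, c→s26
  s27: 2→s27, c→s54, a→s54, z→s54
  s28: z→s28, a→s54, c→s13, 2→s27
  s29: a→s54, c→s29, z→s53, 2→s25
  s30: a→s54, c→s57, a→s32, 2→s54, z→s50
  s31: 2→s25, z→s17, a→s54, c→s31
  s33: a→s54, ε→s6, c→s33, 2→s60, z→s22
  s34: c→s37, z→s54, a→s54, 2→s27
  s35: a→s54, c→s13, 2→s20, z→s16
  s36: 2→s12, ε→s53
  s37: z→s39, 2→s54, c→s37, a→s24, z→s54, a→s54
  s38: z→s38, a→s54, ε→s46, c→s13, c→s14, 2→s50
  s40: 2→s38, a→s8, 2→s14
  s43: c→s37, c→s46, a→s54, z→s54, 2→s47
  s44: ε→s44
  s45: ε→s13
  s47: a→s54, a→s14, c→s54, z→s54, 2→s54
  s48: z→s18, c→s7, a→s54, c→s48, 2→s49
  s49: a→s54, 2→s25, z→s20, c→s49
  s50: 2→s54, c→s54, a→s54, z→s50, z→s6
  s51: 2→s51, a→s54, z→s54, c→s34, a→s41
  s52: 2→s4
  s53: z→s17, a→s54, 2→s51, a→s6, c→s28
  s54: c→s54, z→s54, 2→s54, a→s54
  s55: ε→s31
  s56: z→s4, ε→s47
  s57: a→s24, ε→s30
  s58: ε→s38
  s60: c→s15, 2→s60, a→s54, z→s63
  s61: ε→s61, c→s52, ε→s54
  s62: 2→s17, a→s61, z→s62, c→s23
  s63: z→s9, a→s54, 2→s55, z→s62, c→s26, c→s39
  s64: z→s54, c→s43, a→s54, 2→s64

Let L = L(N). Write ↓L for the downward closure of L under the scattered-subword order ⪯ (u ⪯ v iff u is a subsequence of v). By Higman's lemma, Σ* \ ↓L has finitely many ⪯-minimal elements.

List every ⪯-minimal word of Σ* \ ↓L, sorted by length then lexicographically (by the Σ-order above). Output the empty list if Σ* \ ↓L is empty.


|Q|=65, |F|=36, |δ|=204 (26 ε).
min D↑ (36 st, q0=0, F={1}): 0:a→1,2→2,c→0,z→3 1:a→1,2→1,c→1,z→1 2:a→1,2→2,c→4,z→5 3:a→1,2→6,c→3,z→7 4:a→1,2→4,c→4,z→8 5:a→1,2→9,c→10,z→11 6:a→1,2→12,c→6,z→13 7:a→1,2→14,c→15,z→7 8:a→1,2→16,c→8,z→17 9:a→1,2→12,c→9,z→18 10:a→1,2→9,c→10,z→17 11:a→1,2→18,c→19,z→11 12:a→1,2→12,c→12,z→1 13:a→1,2→20,c→21,z→18 14:a→1,2→20,c→21,z→13 15:a→1,2→22,c→23,z→15 16:a→1,2→12,c→16,z→22 17:a→1,2→24,c→19,z→17 18:a→1,2→25,c→26,z→18 19:a→1,2→27,c→23,z→19 20:a→1,2→20,c→28,z→1 21:a→1,2→29,c→23,z→21 22:a→1,2→29,c→1,z→22 23:a→1,2→1,c→23,z→23 24:a→1,2→25,c→30,z→22 25:a→1,2→25,c→31,z→1 26:a→1,2→32,c→23,z→26 27:a→1,2→1,c→1,z→27 28:a→1,2→29,c→33,z→1 29:a→1,2→29,c→1,z→1 30:a→1,2→32,c→34,z→35 31:a→1,2→32,c→33,z→1 32:a→1,2→1,c→1,z→1 33:a→1,2→1,c→33,z→1 34:a→1,2→1,c→34,z→27 35:a→1,2→32,c→1,z→35 (ε-aug+det+¬).
'a': |S_i|=[56, 9] end={s14,s24,s32,s4,s41,s52,s54,s6,s61} — reject; 1/1 del acc.
'z22z': run [56, 53, 38, 16, 3] end={s39,s4,s54} ∉↓L; 4/4 del acc.
'zzc2c': run [56, 53, 43, 32, 9, 1] end={s54} rej; 5/5 single-dels accept.
'zzcc2': N↓-sim [56, 53, 43, 32, 15, 1] end={s54} rej; 5/5 del acc.
'2cz2zc': N↓-sim [56, 51, 45, 38, 26, 11, 1] end={s54} — reject; 6/6 deletions ∈↓L.
'2zzc22': run [56, 51, 47, 35, 26, 7, 1] end={s54} rej; 6/6 del acc.
6 obstructions.

A = [a, z22z, zzc2c, zzcc2, 2cz2zc, 2zzc22].


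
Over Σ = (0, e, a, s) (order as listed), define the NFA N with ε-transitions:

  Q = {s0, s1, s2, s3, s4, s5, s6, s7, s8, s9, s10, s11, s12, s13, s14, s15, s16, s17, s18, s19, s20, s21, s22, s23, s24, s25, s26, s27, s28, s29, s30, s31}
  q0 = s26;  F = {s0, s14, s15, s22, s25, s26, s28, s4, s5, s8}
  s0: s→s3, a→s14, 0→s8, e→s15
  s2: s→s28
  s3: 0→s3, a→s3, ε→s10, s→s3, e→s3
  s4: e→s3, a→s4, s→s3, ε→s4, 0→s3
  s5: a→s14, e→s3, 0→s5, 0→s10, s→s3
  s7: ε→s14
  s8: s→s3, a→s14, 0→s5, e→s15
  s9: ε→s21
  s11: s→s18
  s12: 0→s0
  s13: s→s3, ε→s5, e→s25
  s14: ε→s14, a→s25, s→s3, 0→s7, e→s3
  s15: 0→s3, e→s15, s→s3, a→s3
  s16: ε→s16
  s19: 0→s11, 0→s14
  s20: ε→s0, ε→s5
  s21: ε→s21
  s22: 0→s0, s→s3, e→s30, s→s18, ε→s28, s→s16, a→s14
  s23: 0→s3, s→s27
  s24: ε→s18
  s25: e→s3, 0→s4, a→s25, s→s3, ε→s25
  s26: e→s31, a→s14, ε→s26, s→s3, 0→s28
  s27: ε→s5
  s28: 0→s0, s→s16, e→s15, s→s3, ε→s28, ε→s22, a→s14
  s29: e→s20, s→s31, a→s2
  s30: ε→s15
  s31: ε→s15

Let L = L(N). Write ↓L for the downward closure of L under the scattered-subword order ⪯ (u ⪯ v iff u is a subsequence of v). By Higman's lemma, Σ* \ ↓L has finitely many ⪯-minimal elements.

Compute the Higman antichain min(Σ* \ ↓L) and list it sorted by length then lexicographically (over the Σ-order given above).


|Q|=32, |F|=10, |δ|=79 (19 ε).
min D↑ (10 st, q0=0, F={4}): 0:0→1,e→2,a→3,s→4 1:0→5,e→2,a→3,s→4 2:0→4,e→2,a→4,s→4 3:0→3,e→4,a→6,s→4 4:0→4,e→4,a→4,s→4 5:0→7,e→2,a→3,s→4 6:0→8,e→4,a→6,s→4 7:0→9,e→2,a→3,s→4 8:0→4,e→4,a→8,s→4 9:0→9,e→4,a→3,s→4 (ε-aug+det+¬).
's': N↓-sim [17, 4] end={s10,s16,s18,s3} — reject; 1/1 single-dels accept.
'e0': |S_i|=[17, 5, 2] end={s10,s3} ∉↓L; 2/2 deletions ∈↓L.
'ea': run [17, 5, 2] end={s10,s3} — reject; 2/2 single-dels accept.
'ae': |S_i|=[17, 6, 2] end={s10,s3} ∉↓L; 2/2 del acc.
'aa00': run [17, 6, 4, 3, 2] end={s10,s3} ∉↓L; 4/4 single-dels accept.
'0000e': N↓-sim [17, 15, 10, 9, 7, 2] end={s10,s3} rej; 5/5 single-dels accept.
6 minimals (antichain).

min(Σ*\↓L) = [s, e0, ea, ae, aa00, 0000e].


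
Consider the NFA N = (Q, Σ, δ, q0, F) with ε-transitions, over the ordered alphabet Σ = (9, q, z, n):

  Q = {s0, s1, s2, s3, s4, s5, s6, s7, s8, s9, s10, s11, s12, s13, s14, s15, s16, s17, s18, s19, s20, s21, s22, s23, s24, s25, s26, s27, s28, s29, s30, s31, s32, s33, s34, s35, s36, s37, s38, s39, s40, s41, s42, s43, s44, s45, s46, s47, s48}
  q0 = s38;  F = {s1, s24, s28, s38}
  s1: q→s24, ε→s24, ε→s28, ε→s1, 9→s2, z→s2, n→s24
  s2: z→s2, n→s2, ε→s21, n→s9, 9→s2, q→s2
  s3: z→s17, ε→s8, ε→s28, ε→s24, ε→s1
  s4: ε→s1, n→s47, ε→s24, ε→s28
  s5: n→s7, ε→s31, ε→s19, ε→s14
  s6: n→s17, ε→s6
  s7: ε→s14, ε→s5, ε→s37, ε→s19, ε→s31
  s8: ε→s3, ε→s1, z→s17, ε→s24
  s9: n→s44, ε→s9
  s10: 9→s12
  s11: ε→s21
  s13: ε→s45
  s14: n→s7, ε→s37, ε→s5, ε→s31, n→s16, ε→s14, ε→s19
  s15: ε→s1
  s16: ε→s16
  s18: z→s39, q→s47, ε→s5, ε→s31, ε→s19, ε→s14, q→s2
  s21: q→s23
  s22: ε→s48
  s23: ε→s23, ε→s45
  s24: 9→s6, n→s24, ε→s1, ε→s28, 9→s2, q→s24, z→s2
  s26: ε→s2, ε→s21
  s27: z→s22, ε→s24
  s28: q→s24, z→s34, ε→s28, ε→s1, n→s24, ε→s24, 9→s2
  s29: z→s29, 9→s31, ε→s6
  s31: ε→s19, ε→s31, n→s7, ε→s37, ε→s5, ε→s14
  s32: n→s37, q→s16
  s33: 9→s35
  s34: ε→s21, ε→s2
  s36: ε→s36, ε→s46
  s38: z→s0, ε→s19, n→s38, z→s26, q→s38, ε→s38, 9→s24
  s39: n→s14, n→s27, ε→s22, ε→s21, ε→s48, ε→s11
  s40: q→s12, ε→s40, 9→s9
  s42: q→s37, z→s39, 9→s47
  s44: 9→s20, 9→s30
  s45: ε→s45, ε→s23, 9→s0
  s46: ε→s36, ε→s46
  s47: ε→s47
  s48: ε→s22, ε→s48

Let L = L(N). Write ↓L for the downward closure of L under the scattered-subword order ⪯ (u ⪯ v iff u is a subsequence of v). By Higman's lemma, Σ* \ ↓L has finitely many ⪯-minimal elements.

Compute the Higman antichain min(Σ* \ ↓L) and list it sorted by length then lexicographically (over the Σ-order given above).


Antichain: [z, 99].

|Q|=49, |F|=4, |δ|=125 (72 ε).
min D↑ (3 st, q0=0, F={2}): 0:9→1,q→0,z→2,n→0 1:9→2,q→1,z→2,n→1 2:9→2,q→2,z→2,n→2 (ε-aug+det+¬).
'z': |S_i|=[18, 11] end={s0,s2,s20,s21,s23,s26,s30,s34,s44,s45,s9} ∉↓L; 1/1 del acc.
'99': run [18, 15, 11] end={s0,s17,s2,s20,s21,s23,s30,s44,s45,s6,s9} rej; 2/2 del acc.
2 words, ⪯-incomp.
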